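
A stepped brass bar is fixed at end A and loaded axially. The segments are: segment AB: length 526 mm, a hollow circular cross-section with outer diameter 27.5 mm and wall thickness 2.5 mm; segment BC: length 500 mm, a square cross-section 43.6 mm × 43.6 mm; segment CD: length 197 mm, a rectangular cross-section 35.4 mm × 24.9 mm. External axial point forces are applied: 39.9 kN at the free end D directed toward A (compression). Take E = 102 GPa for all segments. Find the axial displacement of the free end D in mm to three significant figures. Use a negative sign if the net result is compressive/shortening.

Internal axial forces (sectioning from the free end, tension +): N_CD = -39.9 kN, N_BC = -39.9 kN, N_AB = -39.9 kN.
A_AB = 196.3 mm².
A_BC = 1901 mm².
A_CD = 881.5 mm².
δ_AB = -39900·526/(196.3·102000) = -1.048 mm
δ_BC = -39900·500/(1901·102000) = -0.1029 mm
δ_CD = -39900·197/(881.5·102000) = -0.08743 mm
δ = Σδ_i = -1.238 mm.

-1.24 mm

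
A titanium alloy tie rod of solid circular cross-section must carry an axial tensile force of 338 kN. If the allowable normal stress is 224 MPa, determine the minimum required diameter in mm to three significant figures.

43.8 mm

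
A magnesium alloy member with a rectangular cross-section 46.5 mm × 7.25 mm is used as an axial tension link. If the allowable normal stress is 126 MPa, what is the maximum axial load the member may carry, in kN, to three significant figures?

A = 337.1 mm².
P_max = σ_allow · A = 126 · 337.1 = 42480 N = 42.48 kN.

42.5 kN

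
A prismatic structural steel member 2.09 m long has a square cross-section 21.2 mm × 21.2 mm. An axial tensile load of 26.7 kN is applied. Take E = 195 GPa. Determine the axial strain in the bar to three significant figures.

A = 449.4 mm².
σ = N/A = 59.41 MPa; ε = σ/E = 59.41/195000 = 3.047e-04.

3.05e-04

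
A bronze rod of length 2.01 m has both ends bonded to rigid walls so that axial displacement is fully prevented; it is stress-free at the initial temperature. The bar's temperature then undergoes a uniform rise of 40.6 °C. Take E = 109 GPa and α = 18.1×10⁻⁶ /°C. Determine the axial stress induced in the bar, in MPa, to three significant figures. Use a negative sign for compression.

Free thermal expansion αLΔT = 18.1e-6 · 2010 · 40.6 = 1.477 mm.
The walls impose strain ε = −(1.477)/2010 = -7.3486e-04; σ = Eε = 109000 · -7.3486e-04 = -80.1 MPa.

-80.1 MPa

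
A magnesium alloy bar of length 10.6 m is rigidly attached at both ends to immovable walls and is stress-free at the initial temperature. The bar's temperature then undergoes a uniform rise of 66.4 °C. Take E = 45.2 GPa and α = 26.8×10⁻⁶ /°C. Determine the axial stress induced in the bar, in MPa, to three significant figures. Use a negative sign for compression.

Free thermal expansion αLΔT = 26.8e-6 · 10600 · 66.4 = 18.86 mm.
The walls impose strain ε = −(18.86)/10600 = -1.7795e-03; σ = Eε = 45200 · -1.7795e-03 = -80.43 MPa.

-80.4 MPa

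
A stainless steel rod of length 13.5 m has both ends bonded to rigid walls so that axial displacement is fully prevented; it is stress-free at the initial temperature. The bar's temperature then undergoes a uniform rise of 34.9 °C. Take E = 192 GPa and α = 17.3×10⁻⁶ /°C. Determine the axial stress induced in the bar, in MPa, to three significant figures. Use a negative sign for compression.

Free thermal expansion αLΔT = 17.3e-6 · 13500 · 34.9 = 8.151 mm.
The walls impose strain ε = −(8.151)/13500 = -6.0377e-04; σ = Eε = 192000 · -6.0377e-04 = -115.9 MPa.

-116 MPa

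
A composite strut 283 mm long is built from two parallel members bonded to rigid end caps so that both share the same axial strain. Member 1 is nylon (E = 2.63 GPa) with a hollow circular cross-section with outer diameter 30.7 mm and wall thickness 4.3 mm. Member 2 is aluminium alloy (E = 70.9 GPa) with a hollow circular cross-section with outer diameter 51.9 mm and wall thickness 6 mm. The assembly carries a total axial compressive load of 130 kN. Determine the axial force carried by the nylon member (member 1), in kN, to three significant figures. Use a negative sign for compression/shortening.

A_1 = 356.6 mm².
A_2 = 865.2 mm².
Equal strain + equilibrium ⇒ each member carries load in proportion to AE: A₁E₁ = 937900 N, A₂E₂ = 61340000 N, ΣAE = 62280000 N.
F₁ = P·A₁E₁/ΣAE = -130000·937900/62280000 = -1958 N.

-1.96 kN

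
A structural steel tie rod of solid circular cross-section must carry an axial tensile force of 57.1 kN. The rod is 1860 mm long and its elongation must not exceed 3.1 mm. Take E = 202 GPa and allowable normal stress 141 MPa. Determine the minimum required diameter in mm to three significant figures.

22.7 mm

Required area A ≥ P/σ_allow = 57100/141 = 405 mm².
For a solid circular section, d ≥ √(4A/π) = 22.71 mm.
Elongation limit: A ≥ PL/(Eδ_allow) = 57100·1860/(202000·3.1) = 169.6 mm² ⇒ d ≥ 14.7 mm.
The stress limit governs.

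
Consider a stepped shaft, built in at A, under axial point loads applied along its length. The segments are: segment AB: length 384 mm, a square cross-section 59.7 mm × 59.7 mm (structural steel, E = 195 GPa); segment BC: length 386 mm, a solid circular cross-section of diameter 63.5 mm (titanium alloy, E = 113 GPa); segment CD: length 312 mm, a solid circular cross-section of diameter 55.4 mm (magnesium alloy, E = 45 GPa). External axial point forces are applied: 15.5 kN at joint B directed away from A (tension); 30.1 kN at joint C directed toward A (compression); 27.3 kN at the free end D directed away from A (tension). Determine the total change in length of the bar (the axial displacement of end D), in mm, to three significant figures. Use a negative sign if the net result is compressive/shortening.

Internal axial forces (sectioning from the free end, tension +): N_CD = 27.3 kN, N_BC = -2.8 kN, N_AB = 12.7 kN.
A_AB = 3564 mm².
A_BC = 3167 mm².
A_CD = 2411 mm².
δ_AB = 12700·384/(3564·195000) = 0.007017 mm
δ_BC = -2800·386/(3167·113000) = -0.00302 mm
δ_CD = 27300·312/(2411·45000) = 0.07852 mm
δ = Σδ_i = 0.08252 mm.

0.0825 mm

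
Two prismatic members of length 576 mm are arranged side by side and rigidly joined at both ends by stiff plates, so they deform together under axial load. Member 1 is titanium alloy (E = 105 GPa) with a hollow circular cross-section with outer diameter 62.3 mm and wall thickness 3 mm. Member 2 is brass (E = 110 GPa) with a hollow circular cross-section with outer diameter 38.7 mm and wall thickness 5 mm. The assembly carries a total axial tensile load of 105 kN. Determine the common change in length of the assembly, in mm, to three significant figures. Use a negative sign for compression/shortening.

A_1 = 558.9 mm².
A_2 = 529.4 mm².
Equal strain + equilibrium ⇒ each member carries load in proportion to AE: A₁E₁ = 58680000 N, A₂E₂ = 58230000 N, ΣAE = 116900000 N.
δ = PL/ΣAE = 105000·576/116900000 = 0.5173 mm.

0.517 mm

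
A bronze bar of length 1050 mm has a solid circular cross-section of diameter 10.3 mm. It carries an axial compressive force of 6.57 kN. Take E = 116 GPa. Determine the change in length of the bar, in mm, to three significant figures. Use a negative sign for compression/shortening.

-0.714 mm

A = 83.32 mm².
δ_mech = NL/(AE) = -6570·1050/(83.32·116000) = -0.7137 mm.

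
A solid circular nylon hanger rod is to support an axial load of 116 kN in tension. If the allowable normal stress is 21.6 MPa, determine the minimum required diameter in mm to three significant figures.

82.7 mm

Required area A ≥ P/σ_allow = 116000/21.6 = 5370 mm².
For a solid circular section, d ≥ √(4A/π) = 82.69 mm.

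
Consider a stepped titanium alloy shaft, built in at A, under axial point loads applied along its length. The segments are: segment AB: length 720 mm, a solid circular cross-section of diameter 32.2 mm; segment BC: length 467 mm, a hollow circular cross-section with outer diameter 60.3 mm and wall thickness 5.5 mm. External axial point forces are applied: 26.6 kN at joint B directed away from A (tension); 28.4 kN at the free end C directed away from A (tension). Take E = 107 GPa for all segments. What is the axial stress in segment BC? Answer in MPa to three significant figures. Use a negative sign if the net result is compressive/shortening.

Internal axial forces (sectioning from the free end, tension +): N_BC = 28.4 kN, N_AB = 55 kN.
A_BC = 946.9 mm².
σ_BC = N_BC/A_BC = 28400/946.9 = 29.99 MPa.

30.0 MPa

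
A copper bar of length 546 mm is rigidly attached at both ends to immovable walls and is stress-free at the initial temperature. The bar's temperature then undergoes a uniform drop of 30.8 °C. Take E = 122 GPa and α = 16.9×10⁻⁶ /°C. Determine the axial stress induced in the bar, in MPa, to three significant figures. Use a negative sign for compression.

63.5 MPa

Free thermal expansion αLΔT = 16.9e-6 · 546 · -30.8 = -0.2842 mm.
The walls impose strain ε = −(-0.2842)/546 = 5.2052e-04; σ = Eε = 122000 · 5.2052e-04 = 63.5 MPa.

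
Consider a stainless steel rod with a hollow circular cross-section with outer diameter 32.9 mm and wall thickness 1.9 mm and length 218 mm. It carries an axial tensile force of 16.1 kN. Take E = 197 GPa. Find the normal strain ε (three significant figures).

4.42e-04

A = 185 mm².
σ = N/A = 87.01 MPa; ε = σ/E = 87.01/197000 = 4.417e-04.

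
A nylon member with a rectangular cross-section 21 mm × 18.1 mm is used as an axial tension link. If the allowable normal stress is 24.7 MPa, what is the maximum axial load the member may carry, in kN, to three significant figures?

A = 380.1 mm².
P_max = σ_allow · A = 24.7 · 380.1 = 9388 N = 9.388 kN.

9.39 kN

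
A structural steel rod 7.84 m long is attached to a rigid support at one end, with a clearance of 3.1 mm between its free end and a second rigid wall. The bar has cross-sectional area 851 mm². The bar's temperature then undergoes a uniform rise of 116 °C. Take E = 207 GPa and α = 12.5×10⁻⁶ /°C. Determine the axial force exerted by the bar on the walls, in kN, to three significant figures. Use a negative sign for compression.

Free thermal expansion αLΔT = 12.5e-6 · 7840 · 116 = 11.37 mm.
The walls engage after the gap closes; constrained expansion = 11.37 − 3.1 = 8.268 mm.
The walls impose strain ε = −(8.268)/7840 = -1.0546e-03; σ = Eε = 207000 · -1.0546e-03 = -218.3 MPa.
Wall reaction R = σ·A = -218.3·851 = -185800 N = -185.8 kN.

-186 kN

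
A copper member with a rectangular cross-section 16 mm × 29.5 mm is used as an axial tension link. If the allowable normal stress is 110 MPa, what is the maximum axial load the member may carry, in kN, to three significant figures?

A = 472 mm².
P_max = σ_allow · A = 110 · 472 = 51920 N = 51.92 kN.

51.9 kN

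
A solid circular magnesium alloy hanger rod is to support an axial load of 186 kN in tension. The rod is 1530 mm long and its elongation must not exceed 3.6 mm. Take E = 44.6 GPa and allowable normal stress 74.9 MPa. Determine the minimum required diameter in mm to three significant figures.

Required area A ≥ P/σ_allow = 186000/74.9 = 2483 mm².
For a solid circular section, d ≥ √(4A/π) = 56.23 mm.
Elongation limit: A ≥ PL/(Eδ_allow) = 186000·1530/(44600·3.6) = 1772 mm² ⇒ d ≥ 47.5 mm.
The stress limit governs.

56.2 mm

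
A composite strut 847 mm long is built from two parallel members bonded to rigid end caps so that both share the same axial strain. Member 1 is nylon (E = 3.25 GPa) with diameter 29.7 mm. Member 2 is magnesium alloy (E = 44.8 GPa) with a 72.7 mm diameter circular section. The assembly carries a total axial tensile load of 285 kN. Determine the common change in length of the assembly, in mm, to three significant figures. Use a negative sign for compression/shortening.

A_1 = 692.8 mm².
A_2 = 4151 mm².
Equal strain + equilibrium ⇒ each member carries load in proportion to AE: A₁E₁ = 2252000 N, A₂E₂ = 186000000 N, ΣAE = 188200000 N.
δ = PL/ΣAE = 285000·847/188200000 = 1.283 mm.

1.28 mm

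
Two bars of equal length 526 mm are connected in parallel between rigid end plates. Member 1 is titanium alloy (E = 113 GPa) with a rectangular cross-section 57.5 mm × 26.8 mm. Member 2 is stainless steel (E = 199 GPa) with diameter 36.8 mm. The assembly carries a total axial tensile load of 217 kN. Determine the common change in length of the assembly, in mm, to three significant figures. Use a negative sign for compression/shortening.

A_1 = 1541 mm².
A_2 = 1064 mm².
Equal strain + equilibrium ⇒ each member carries load in proportion to AE: A₁E₁ = 174100000 N, A₂E₂ = 211700000 N, ΣAE = 385800000 N.
δ = PL/ΣAE = 217000·526/385800000 = 0.2959 mm.

0.296 mm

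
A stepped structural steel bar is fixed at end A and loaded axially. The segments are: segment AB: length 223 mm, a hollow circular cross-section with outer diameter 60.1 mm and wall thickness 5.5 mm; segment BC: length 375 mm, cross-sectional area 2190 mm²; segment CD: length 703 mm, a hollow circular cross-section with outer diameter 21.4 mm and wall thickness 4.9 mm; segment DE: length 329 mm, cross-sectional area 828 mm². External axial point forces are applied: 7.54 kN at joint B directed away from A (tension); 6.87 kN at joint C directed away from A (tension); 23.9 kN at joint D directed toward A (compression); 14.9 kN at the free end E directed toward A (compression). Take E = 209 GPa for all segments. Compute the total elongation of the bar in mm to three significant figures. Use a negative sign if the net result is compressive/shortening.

-0.596 mm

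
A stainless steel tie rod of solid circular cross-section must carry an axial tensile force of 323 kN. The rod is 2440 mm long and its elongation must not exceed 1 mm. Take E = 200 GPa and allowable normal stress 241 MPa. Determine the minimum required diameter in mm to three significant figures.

Required area A ≥ P/σ_allow = 323000/241 = 1340 mm².
For a solid circular section, d ≥ √(4A/π) = 41.31 mm.
Elongation limit: A ≥ PL/(Eδ_allow) = 323000·2440/(200000·1) = 3941 mm² ⇒ d ≥ 70.83 mm.
The elongation limit governs.

70.8 mm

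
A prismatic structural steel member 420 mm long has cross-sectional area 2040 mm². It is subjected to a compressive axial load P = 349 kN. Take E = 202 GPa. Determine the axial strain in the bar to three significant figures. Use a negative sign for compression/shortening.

-8.47e-04

σ = N/A = -171.1 MPa; ε = σ/E = -171.1/202000 = -8.469e-04.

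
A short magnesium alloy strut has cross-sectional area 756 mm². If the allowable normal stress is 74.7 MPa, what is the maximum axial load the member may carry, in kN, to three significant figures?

P_max = σ_allow · A = 74.7 · 756 = 56470 N = 56.47 kN.

56.5 kN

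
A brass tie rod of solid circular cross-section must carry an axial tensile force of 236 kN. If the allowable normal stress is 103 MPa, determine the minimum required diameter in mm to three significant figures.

54.0 mm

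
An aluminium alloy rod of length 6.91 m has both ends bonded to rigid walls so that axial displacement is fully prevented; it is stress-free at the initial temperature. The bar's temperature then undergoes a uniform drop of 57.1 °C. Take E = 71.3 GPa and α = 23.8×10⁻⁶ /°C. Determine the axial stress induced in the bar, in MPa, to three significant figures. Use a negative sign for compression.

Free thermal expansion αLΔT = 23.8e-6 · 6910 · -57.1 = -9.391 mm.
The walls impose strain ε = −(-9.391)/6910 = 1.3590e-03; σ = Eε = 71300 · 1.3590e-03 = 96.9 MPa.

96.9 MPa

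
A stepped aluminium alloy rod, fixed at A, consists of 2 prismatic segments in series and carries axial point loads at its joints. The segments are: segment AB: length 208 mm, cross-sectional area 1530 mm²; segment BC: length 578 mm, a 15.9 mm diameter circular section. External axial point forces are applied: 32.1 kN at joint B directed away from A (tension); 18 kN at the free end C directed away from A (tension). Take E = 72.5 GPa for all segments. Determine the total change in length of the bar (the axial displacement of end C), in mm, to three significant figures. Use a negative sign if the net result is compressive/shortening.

Internal axial forces (sectioning from the free end, tension +): N_BC = 18 kN, N_AB = 50.1 kN.
A_BC = 198.6 mm².
δ_AB = 50100·208/(1530·72500) = 0.09394 mm
δ_BC = 18000·578/(198.6·72500) = 0.7227 mm
δ = Σδ_i = 0.8167 mm.

0.817 mm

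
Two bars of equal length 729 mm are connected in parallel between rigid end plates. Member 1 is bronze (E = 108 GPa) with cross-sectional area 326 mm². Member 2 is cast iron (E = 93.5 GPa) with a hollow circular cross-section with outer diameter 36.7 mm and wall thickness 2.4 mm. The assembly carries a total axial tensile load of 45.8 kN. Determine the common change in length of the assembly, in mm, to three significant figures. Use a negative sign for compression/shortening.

A_2 = 258.6 mm².
Equal strain + equilibrium ⇒ each member carries load in proportion to AE: A₁E₁ = 35210000 N, A₂E₂ = 24180000 N, ΣAE = 59390000 N.
δ = PL/ΣAE = 45800·729/59390000 = 0.5622 mm.

0.562 mm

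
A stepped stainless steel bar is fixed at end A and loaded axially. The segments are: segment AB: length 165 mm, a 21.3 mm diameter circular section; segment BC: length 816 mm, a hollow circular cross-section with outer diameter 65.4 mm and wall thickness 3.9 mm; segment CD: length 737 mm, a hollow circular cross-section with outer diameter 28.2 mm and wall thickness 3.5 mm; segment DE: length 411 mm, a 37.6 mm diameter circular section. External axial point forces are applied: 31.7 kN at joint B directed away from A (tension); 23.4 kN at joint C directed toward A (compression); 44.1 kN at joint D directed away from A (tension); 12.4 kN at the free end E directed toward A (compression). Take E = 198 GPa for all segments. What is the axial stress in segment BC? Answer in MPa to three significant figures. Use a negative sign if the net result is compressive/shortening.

11.0 MPa

Internal axial forces (sectioning from the free end, tension +): N_DE = -12.4 kN, N_CD = 31.7 kN, N_BC = 8.3 kN, N_AB = 40 kN.
A_BC = 753.5 mm².
σ_BC = N_BC/A_BC = 8300/753.5 = 11.02 MPa.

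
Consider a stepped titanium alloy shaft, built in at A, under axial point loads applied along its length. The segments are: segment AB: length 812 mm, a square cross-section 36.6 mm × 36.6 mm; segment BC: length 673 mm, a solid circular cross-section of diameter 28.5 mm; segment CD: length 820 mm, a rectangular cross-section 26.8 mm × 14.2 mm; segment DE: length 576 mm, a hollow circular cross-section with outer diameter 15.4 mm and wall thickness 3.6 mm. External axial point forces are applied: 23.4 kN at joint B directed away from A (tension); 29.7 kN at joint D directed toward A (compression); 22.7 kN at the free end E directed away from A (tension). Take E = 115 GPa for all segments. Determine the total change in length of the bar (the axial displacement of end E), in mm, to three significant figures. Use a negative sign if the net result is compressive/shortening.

0.743 mm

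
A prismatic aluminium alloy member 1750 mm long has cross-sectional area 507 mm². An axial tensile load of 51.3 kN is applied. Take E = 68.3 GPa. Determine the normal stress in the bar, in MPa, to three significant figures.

σ = N/A = 51300/507 = 101.2 MPa.

101 MPa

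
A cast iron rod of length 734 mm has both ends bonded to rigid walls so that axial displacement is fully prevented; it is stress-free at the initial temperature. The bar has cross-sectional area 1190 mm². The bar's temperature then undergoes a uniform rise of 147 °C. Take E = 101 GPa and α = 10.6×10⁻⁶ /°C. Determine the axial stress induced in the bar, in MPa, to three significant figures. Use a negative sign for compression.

Free thermal expansion αLΔT = 10.6e-6 · 734 · 147 = 1.144 mm.
The walls impose strain ε = −(1.144)/734 = -1.5582e-03; σ = Eε = 101000 · -1.5582e-03 = -157.4 MPa.

-157 MPa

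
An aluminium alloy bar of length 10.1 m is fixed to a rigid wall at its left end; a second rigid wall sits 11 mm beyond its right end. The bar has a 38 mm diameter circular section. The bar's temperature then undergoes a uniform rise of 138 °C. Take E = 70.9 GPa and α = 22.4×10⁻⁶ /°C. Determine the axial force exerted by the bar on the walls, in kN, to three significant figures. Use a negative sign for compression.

-161 kN

Free thermal expansion αLΔT = 22.4e-6 · 10100 · 138 = 31.22 mm.
The walls engage after the gap closes; constrained expansion = 31.22 − 11 = 20.22 mm.
The walls impose strain ε = −(20.22)/10100 = -2.0021e-03; σ = Eε = 70900 · -2.0021e-03 = -141.9 MPa.
Wall reaction R = σ·A = -141.9·1134 = -161000 N = -161 kN.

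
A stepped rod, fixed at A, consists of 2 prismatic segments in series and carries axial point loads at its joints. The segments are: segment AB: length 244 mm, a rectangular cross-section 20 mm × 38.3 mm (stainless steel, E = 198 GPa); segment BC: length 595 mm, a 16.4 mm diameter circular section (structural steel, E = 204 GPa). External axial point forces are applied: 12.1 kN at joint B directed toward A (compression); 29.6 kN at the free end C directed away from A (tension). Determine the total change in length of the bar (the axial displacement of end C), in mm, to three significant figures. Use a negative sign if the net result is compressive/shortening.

0.437 mm

Internal axial forces (sectioning from the free end, tension +): N_BC = 29.6 kN, N_AB = 17.5 kN.
A_AB = 766 mm².
A_BC = 211.2 mm².
δ_AB = 17500·244/(766·198000) = 0.02815 mm
δ_BC = 29600·595/(211.2·204000) = 0.4087 mm
δ = Σδ_i = 0.4369 mm.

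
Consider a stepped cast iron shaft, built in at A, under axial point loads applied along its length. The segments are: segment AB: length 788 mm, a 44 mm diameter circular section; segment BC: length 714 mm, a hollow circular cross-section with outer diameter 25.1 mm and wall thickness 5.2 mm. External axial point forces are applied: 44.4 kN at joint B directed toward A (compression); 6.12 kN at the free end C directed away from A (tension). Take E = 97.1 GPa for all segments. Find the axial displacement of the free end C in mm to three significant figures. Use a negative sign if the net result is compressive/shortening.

Internal axial forces (sectioning from the free end, tension +): N_BC = 6.12 kN, N_AB = -38.28 kN.
A_AB = 1521 mm².
A_BC = 325.1 mm².
δ_AB = -38280·788/(1521·97100) = -0.2043 mm
δ_BC = 6120·714/(325.1·97100) = 0.1384 mm
δ = Σδ_i = -0.06588 mm.

-0.0659 mm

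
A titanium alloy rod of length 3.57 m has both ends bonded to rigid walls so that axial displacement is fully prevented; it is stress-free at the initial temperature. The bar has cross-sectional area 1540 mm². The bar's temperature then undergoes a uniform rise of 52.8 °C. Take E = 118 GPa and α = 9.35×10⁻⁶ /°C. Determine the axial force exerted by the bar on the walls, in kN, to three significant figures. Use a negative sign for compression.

Free thermal expansion αLΔT = 9.35e-6 · 3570 · 52.8 = 1.762 mm.
The walls impose strain ε = −(1.762)/3570 = -4.9368e-04; σ = Eε = 118000 · -4.9368e-04 = -58.25 MPa.
Wall reaction R = σ·A = -58.25·1540 = -89710 N = -89.71 kN.

-89.7 kN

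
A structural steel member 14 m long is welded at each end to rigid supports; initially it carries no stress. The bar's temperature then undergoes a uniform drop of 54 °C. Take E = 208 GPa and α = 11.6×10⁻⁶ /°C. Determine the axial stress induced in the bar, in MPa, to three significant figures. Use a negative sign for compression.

130 MPa

Free thermal expansion αLΔT = 11.6e-6 · 14000 · -54 = -8.77 mm.
The walls impose strain ε = −(-8.77)/14000 = 6.2640e-04; σ = Eε = 208000 · 6.2640e-04 = 130.3 MPa.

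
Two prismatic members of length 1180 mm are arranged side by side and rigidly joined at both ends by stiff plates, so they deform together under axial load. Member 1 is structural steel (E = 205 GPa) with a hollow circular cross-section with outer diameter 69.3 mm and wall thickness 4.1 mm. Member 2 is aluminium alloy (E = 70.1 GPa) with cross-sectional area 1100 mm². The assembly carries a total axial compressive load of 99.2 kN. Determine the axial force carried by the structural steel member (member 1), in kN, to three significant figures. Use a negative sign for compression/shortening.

A_1 = 839.8 mm².
Equal strain + equilibrium ⇒ each member carries load in proportion to AE: A₁E₁ = 172200000 N, A₂E₂ = 77110000 N, ΣAE = 249300000 N.
F₁ = P·A₁E₁/ΣAE = -99200·172200000/249300000 = -68510 N.

-68.5 kN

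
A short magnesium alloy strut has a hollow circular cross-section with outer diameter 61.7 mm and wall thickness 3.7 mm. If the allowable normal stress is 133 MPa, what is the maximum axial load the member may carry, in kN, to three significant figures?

89.7 kN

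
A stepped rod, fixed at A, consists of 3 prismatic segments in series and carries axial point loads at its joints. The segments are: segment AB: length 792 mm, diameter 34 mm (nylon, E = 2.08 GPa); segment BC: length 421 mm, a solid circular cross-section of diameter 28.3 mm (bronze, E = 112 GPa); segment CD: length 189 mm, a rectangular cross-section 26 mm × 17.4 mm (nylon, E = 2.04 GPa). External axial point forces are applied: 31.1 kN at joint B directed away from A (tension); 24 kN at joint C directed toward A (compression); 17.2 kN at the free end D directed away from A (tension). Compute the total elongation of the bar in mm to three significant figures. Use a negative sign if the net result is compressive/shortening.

Internal axial forces (sectioning from the free end, tension +): N_CD = 17.2 kN, N_BC = -6.8 kN, N_AB = 24.3 kN.
A_AB = 907.9 mm².
A_BC = 629 mm².
A_CD = 452.4 mm².
δ_AB = 24300·792/(907.9·2080) = 10.19 mm
δ_BC = -6800·421/(629·112000) = -0.04064 mm
δ_CD = 17200·189/(452.4·2040) = 3.522 mm
δ = Σδ_i = 13.67 mm.

13.7 mm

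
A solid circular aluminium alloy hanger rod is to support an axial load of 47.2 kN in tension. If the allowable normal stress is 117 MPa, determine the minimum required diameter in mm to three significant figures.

22.7 mm

Required area A ≥ P/σ_allow = 47200/117 = 403.4 mm².
For a solid circular section, d ≥ √(4A/π) = 22.66 mm.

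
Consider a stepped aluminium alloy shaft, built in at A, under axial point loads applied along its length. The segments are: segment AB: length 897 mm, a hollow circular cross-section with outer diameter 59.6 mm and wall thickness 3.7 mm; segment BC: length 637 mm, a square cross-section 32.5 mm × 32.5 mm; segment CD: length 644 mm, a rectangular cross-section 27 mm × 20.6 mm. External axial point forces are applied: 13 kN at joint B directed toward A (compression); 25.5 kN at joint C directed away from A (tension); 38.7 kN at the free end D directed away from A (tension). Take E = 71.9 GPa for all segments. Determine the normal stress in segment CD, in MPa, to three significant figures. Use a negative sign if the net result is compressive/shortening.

69.6 MPa

Internal axial forces (sectioning from the free end, tension +): N_CD = 38.7 kN, N_BC = 64.2 kN, N_AB = 51.2 kN.
A_CD = 556.2 mm².
σ_CD = N_CD/A_CD = 38700/556.2 = 69.58 MPa.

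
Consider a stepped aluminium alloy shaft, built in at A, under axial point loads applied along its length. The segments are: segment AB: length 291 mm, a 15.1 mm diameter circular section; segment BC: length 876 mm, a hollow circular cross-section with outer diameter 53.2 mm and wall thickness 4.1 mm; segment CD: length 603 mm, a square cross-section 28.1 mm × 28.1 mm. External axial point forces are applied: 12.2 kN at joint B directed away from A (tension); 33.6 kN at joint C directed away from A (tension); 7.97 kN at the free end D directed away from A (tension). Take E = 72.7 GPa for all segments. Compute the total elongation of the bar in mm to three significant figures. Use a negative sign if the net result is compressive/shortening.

2.08 mm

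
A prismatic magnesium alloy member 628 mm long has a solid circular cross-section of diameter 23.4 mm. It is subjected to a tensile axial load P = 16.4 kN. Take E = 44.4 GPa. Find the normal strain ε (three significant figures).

A = 430.1 mm².
σ = N/A = 38.13 MPa; ε = σ/E = 38.13/44400 = 8.589e-04.

8.59e-04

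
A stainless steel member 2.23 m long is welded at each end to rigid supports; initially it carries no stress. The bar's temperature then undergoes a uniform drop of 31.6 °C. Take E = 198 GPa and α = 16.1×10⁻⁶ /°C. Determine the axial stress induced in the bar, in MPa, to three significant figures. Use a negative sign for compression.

101 MPa

Free thermal expansion αLΔT = 16.1e-6 · 2230 · -31.6 = -1.135 mm.
The walls impose strain ε = −(-1.135)/2230 = 5.0876e-04; σ = Eε = 198000 · 5.0876e-04 = 100.7 MPa.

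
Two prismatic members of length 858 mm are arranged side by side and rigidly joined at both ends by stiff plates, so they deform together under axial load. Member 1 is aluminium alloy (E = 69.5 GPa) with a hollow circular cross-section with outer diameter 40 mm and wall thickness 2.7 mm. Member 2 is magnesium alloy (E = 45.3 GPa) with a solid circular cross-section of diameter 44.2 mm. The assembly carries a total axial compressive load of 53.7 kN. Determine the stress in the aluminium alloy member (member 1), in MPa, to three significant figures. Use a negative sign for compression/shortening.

-40.8 MPa

A_1 = 316.4 mm².
A_2 = 1534 mm².
Equal strain + equilibrium ⇒ each member carries load in proportion to AE: A₁E₁ = 21990000 N, A₂E₂ = 69510000 N, ΣAE = 91500000 N.
σ₁ = P·E₁/ΣAE = -53700·69500/91500000 = -40.79 MPa.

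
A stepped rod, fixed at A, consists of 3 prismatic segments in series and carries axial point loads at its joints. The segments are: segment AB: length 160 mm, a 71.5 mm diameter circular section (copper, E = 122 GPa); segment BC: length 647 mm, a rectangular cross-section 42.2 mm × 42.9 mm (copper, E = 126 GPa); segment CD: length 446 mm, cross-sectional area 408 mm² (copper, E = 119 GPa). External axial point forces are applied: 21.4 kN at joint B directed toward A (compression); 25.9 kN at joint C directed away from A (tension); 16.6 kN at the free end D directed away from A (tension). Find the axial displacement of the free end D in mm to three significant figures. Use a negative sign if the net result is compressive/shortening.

0.280 mm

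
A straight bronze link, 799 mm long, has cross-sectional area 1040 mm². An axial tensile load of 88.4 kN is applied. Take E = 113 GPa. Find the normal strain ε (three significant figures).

7.52e-04

σ = N/A = 85 MPa; ε = σ/E = 85/113000 = 7.522e-04.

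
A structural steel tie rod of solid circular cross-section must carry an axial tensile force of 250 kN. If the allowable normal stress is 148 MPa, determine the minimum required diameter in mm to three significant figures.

46.4 mm

Required area A ≥ P/σ_allow = 250000/148 = 1689 mm².
For a solid circular section, d ≥ √(4A/π) = 46.38 mm.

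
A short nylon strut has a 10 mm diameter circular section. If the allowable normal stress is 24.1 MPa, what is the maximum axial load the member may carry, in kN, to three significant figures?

1.89 kN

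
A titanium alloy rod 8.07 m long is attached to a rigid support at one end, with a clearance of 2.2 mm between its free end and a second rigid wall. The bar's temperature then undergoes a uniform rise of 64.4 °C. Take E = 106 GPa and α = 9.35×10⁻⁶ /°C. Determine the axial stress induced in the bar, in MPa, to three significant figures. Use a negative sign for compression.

Free thermal expansion αLΔT = 9.35e-6 · 8070 · 64.4 = 4.859 mm.
The walls engage after the gap closes; constrained expansion = 4.859 − 2.2 = 2.659 mm.
The walls impose strain ε = −(2.659)/8070 = -3.2953e-04; σ = Eε = 106000 · -3.2953e-04 = -34.93 MPa.

-34.9 MPa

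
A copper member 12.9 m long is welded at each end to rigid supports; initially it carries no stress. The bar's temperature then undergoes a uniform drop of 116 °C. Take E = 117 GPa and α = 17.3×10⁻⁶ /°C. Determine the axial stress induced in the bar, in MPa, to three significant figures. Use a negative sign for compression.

235 MPa

Free thermal expansion αLΔT = 17.3e-6 · 12900 · -116 = -25.89 mm.
The walls impose strain ε = −(-25.89)/12900 = 2.0068e-03; σ = Eε = 117000 · 2.0068e-03 = 234.8 MPa.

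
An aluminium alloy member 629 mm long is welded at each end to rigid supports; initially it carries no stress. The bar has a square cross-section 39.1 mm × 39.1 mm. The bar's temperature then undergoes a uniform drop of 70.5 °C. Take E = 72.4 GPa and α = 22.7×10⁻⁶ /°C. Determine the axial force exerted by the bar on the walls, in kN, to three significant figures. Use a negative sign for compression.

Free thermal expansion αLΔT = 22.7e-6 · 629 · -70.5 = -1.007 mm.
The walls impose strain ε = −(-1.007)/629 = 1.6004e-03; σ = Eε = 72400 · 1.6004e-03 = 115.9 MPa.
Wall reaction R = σ·A = 115.9·1529 = 177100 N = 177.1 kN.

177 kN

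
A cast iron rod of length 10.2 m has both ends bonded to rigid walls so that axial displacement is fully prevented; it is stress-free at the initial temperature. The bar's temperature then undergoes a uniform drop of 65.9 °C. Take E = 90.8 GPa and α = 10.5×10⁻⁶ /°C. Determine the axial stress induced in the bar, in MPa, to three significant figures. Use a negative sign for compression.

62.8 MPa

Free thermal expansion αLΔT = 10.5e-6 · 10200 · -65.9 = -7.058 mm.
The walls impose strain ε = −(-7.058)/10200 = 6.9195e-04; σ = Eε = 90800 · 6.9195e-04 = 62.83 MPa.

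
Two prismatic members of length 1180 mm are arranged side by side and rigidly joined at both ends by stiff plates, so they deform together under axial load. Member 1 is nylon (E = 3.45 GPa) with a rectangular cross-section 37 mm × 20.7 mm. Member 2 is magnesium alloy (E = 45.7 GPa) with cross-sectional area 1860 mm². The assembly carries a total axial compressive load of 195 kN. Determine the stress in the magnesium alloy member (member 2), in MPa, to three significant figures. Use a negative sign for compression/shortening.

A_1 = 765.9 mm².
Equal strain + equilibrium ⇒ each member carries load in proportion to AE: A₁E₁ = 2642000 N, A₂E₂ = 85000000 N, ΣAE = 87640000 N.
σ₂ = P·E₂/ΣAE = -195000·45700/87640000 = -101.7 MPa.

-102 MPa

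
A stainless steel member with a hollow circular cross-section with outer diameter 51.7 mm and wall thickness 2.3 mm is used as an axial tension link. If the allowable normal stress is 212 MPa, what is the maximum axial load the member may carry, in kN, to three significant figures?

A = 356.9 mm².
P_max = σ_allow · A = 212 · 356.9 = 75670 N = 75.67 kN.

75.7 kN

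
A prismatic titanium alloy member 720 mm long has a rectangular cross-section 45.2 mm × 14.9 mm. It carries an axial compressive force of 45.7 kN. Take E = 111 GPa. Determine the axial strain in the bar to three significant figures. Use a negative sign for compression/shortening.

A = 673.5 mm².
σ = N/A = -67.86 MPa; ε = σ/E = -67.86/111000 = -6.113e-04.

-6.11e-04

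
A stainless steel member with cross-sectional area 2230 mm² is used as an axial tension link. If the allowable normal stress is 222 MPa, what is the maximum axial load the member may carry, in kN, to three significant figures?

P_max = σ_allow · A = 222 · 2230 = 495100 N = 495.1 kN.

495 kN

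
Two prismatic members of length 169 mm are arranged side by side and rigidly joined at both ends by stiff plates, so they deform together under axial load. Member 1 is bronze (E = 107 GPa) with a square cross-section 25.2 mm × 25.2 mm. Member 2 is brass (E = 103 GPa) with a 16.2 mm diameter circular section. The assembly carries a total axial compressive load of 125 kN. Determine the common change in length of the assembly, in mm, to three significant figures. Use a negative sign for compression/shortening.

-0.237 mm

A_1 = 635 mm².
A_2 = 206.1 mm².
Equal strain + equilibrium ⇒ each member carries load in proportion to AE: A₁E₁ = 67950000 N, A₂E₂ = 21230000 N, ΣAE = 89180000 N.
δ = PL/ΣAE = -125000·169/89180000 = -0.2369 mm.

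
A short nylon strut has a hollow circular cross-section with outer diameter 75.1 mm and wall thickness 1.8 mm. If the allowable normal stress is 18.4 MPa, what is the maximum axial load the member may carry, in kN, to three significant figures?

7.63 kN

A = 414.5 mm².
P_max = σ_allow · A = 18.4 · 414.5 = 7627 N = 7.627 kN.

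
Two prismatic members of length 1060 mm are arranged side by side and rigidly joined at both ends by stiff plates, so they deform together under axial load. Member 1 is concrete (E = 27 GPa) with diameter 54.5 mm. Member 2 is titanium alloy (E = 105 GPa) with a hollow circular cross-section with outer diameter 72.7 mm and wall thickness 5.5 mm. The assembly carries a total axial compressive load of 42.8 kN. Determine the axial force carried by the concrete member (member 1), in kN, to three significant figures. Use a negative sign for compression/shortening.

-14.6 kN

A_1 = 2333 mm².
A_2 = 1161 mm².
Equal strain + equilibrium ⇒ each member carries load in proportion to AE: A₁E₁ = 62990000 N, A₂E₂ = 121900000 N, ΣAE = 184900000 N.
F₁ = P·A₁E₁/ΣAE = -42800·62990000/184900000 = -14580 N.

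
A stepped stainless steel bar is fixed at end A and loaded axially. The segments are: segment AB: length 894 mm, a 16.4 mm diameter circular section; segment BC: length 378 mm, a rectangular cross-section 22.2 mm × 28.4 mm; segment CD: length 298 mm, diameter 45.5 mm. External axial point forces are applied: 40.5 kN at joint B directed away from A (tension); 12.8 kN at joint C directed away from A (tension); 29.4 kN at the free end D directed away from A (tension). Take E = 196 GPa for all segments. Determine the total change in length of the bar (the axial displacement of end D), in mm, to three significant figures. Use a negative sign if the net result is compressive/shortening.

1.94 mm

Internal axial forces (sectioning from the free end, tension +): N_CD = 29.4 kN, N_BC = 42.2 kN, N_AB = 82.7 kN.
A_AB = 211.2 mm².
A_BC = 630.5 mm².
A_CD = 1626 mm².
δ_AB = 82700·894/(211.2·196000) = 1.786 mm
δ_BC = 42200·378/(630.5·196000) = 0.1291 mm
δ_CD = 29400·298/(1626·196000) = 0.02749 mm
δ = Σδ_i = 1.942 mm.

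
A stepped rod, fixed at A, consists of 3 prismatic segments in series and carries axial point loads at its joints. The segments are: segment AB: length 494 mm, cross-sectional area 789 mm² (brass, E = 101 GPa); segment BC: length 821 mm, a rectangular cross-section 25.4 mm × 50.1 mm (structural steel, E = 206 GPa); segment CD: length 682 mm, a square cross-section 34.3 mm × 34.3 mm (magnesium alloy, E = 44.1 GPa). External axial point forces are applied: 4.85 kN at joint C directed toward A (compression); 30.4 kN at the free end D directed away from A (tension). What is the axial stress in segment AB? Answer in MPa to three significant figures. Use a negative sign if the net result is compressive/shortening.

32.4 MPa

Internal axial forces (sectioning from the free end, tension +): N_CD = 30.4 kN, N_BC = 25.55 kN, N_AB = 25.55 kN.
σ_AB = N_AB/A_AB = 25550/789 = 32.38 MPa.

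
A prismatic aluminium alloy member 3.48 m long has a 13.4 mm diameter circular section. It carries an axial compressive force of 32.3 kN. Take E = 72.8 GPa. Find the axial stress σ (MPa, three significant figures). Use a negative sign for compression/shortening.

A = 141 mm².
σ = N/A = -32300/141 = -229 MPa.

-229 MPa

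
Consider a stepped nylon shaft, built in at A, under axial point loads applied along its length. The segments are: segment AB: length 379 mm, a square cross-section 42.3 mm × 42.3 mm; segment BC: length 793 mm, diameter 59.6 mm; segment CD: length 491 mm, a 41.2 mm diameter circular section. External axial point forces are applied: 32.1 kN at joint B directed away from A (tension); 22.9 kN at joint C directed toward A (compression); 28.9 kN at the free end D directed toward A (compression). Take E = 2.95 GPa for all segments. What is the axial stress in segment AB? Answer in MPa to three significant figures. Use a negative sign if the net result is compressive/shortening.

Internal axial forces (sectioning from the free end, tension +): N_CD = -28.9 kN, N_BC = -51.8 kN, N_AB = -19.7 kN.
A_AB = 1789 mm².
σ_AB = N_AB/A_AB = -19700/1789 = -11.01 MPa.

-11.0 MPa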